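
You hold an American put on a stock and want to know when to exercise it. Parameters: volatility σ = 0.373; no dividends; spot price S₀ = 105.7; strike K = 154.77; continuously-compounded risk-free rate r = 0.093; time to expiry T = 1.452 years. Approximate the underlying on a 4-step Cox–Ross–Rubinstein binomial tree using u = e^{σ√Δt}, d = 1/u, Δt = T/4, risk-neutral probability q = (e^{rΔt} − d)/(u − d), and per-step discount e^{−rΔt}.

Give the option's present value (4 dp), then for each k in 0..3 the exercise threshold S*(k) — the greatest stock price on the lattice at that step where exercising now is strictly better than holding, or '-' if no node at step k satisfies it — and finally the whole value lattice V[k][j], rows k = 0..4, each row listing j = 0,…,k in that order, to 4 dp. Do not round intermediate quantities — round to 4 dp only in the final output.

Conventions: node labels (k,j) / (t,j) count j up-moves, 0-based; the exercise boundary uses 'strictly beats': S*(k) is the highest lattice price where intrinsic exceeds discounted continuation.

Δt=0.36300, u=1.25199, d=0.79873, q=0.51981, disc=e^(-rΔt)=0.96680
k=4 terminal: V=max(K-S,0) → 111.7492 87.3364 49.0700 0.0000 0.0000
k=3: j=0 S=53.8614 intr=100.9086 cont=95.7710 V=100.9086[EX]; j=1 S=84.4259 intr=70.3441 cont=65.2064 V=70.3441[EX]; j=2 S=132.3349 intr=22.4351 cont=22.7810 V=22.7810[hold]; j=3 S=207.4306 intr=0.0000 cont=0.0000 V=0.0000[hold]  S*(3)=84.4259
k=2: j=0 S=67.4336 intr=87.3364 cont=82.1987 V=87.3364[EX]; j=1 S=105.7000 intr=49.0700 cont=44.1061 V=49.0700[EX]; j=2 S=165.6813 intr=0.0000 cont=10.5762 V=10.5762[hold]  S*(2)=105.7000
k=1: j=0 S=84.4259 intr=70.3441 cont=65.2064 V=70.3441[EX]; j=1 S=132.3349 intr=22.4351 cont=28.0960 V=28.0960[hold]  S*(1)=84.4259
k=0: j=0 S=105.7000 intr=49.0700 cont=46.7772 V=49.0700[EX]  S*(0)=105.7000

price = 49.0700
boundary = 105.7000 84.4259 105.7000 84.4259
tree:
49.0700
70.3441 28.0960
87.3364 49.0700 10.5762
100.9086 70.3441 22.7810 0.0000
111.7492 87.3364 49.0700 0.0000 0.0000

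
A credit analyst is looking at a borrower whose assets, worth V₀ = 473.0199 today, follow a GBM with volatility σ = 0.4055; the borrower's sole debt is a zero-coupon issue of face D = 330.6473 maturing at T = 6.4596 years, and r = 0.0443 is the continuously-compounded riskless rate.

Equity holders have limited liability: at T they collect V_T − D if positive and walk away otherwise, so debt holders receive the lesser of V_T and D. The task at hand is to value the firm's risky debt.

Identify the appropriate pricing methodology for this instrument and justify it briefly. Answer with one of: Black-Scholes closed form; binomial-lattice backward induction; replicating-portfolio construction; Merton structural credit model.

Key observation: the data describe a firm's assets (V₀ = 473.0199, GBM) and a single zero-coupon debt of face 330.6473, so credit quantities follow from equity-as-call in the structural model.

framework: Merton structural credit model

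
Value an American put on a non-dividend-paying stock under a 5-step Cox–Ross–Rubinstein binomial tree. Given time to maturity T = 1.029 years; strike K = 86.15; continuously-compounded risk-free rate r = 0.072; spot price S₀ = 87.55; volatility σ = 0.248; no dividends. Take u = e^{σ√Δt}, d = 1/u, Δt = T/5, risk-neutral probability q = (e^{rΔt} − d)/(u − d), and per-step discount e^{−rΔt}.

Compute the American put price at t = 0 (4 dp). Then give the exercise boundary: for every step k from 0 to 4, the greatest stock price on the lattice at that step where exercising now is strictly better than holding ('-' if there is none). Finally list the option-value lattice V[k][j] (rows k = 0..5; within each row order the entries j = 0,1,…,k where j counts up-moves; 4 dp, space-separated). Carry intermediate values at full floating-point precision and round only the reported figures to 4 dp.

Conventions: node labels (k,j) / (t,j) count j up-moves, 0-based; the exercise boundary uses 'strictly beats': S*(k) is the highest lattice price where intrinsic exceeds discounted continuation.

Δt=0.20580, u=1.11908, d=0.89359, q=0.53811, disc=e^(-rΔt)=0.98529
k=5 terminal: V=max(K-S,0) → 36.2669 23.6796 7.9160 0.0000 0.0000 0.0000
k=4: j=0 S=55.8231 intr=30.3269 cont=29.0598 V=30.3269[EX]; j=1 S=69.9093 intr=16.2407 cont=14.9736 V=16.2407[EX]; j=2 S=87.5500 intr=0.0000 cont=3.6026 V=3.6026[hold]; j=3 S=109.6421 intr=0.0000 cont=0.0000 V=0.0000[hold]; j=4 S=137.3088 intr=0.0000 cont=0.0000 V=0.0000[hold]  S*(4)=69.9093
k=3: j=0 S=62.4704 intr=23.6796 cont=22.4125 V=23.6796[EX]; j=1 S=78.2340 intr=7.9160 cont=9.3012 V=9.3012[hold]; j=2 S=97.9753 intr=0.0000 cont=1.6395 V=1.6395[hold]; j=3 S=122.6981 intr=0.0000 cont=0.0000 V=0.0000[hold]  S*(3)=62.4704
k=2: j=0 S=69.9093 intr=16.2407 cont=15.7080 V=16.2407[EX]; j=1 S=87.5500 intr=0.0000 cont=5.1022 V=5.1022[hold]; j=2 S=109.6421 intr=0.0000 cont=0.7461 V=0.7461[hold]  S*(2)=69.9093
k=1: j=0 S=78.2340 intr=7.9160 cont=10.0963 V=10.0963[hold]; j=1 S=97.9753 intr=0.0000 cont=2.7176 V=2.7176[hold]  S*(1)=-
k=0: j=0 S=87.5500 intr=0.0000 cont=6.0357 V=6.0357[hold]  S*(0)=-

price = 6.0357
boundary = - - 69.9093 62.4704 69.9093
tree:
6.0357
10.0963 2.7176
16.2407 5.1022 0.7461
23.6796 9.3012 1.6395 0.0000
30.3269 16.2407 3.6026 0.0000 0.0000
36.2669 23.6796 7.9160 0.0000 0.0000 0.0000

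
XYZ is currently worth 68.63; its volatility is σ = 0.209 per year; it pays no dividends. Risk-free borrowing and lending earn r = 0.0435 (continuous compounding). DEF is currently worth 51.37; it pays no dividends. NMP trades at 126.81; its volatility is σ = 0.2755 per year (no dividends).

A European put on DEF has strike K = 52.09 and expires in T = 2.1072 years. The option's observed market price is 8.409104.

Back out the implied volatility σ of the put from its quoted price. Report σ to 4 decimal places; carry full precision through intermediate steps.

sigma = 0.3610

At σ = 0.3610 the Black–Scholes value reproduces the quote:
σ√T = 0.361·√2.1072 = 0.524035
d₁ = (ln(S/K) + (r+σ²/2)T) / (σ√T) = (ln(51.37/52.09) + (0.0435+0.361²/2)·2.1072) / 0.524035 = (-0.013919 + 0.228969) / 0.524035 = 0.410375
d₂ = d₁ − σ√T = 0.410375 − 0.524035 = -0.113660
e^{−rT} = 0.912412
N(−d₁) = 0.340765,  N(−d₂) = 0.545246
V = K·e^{−rT}·N(−d₂) − S·N(−d₁) = 25.914224 − 17.505121 = 8.409104 (the observed quote) — the price is monotone increasing in volatility, hence this σ is the only solution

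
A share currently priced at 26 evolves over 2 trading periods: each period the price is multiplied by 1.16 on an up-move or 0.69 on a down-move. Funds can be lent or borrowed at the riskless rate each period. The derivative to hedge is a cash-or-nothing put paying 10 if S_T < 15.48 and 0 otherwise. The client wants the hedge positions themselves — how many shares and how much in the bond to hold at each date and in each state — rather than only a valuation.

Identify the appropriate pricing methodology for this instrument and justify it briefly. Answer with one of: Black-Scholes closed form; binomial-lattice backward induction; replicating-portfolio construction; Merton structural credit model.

Key observation: since the answer must list Δ and B at each node of the 1.16/0.69 lattice on 26, the replicating-portfolio method — solving the two-state system at every node — is the one that applies.

framework: replicating-portfolio construction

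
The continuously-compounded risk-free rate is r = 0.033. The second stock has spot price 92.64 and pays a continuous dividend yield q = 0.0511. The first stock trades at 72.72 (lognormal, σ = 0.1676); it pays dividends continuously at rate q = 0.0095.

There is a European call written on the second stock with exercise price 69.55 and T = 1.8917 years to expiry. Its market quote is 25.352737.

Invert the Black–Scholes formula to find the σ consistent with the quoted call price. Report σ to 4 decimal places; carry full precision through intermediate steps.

At σ = 0.3470 the Black–Scholes value reproduces the quote:
σ√T = 0.347·√1.8917 = 0.477261
d₁ = (ln(S/K) + (r−q+σ²/2)T) / (σ√T) = (ln(92.64/69.55) + (0.033−0.0511+0.347²/2)·1.8917) / 0.477261 = (0.286675 + 0.079649) / 0.477261 = 0.767556
d₂ = d₁ − σ√T = 0.767556 − 0.477261 = 0.290295
e^{−rT} = 0.939482
e^{−qT} = 0.907859
N(d₁) = 0.778624,  N(d₂) = 0.614205
V = S·e^{−qT}·N(d₁) − K·e^{−rT}·N(d₂) = 65.485497 − 40.132760 = 25.352737 (equal to the quote); since ∂V/∂σ > 0 for all σ, the implied volatility is unique

sigma = 0.3470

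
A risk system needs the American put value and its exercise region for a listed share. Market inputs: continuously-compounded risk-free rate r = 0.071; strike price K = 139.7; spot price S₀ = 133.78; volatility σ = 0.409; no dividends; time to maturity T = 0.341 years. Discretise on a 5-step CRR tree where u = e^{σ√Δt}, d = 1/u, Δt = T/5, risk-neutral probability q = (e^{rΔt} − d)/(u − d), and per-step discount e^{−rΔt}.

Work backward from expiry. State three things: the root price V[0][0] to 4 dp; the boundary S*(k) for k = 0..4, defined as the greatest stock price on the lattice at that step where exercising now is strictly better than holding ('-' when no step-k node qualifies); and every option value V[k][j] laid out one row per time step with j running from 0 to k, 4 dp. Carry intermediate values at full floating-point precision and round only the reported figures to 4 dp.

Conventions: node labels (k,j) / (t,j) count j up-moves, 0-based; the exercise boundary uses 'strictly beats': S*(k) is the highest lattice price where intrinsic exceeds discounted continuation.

Δt=0.06820  u=1.11272  d=0.89870  q=0.49600  discount=0.99517
step 5 (expiry): payoffs max(K−S,0) = 61.2750 42.5978 19.4725 0.0000 0.0000 0.0000
step 4: (k=4,j=0): S=87.2653, K−S=52.4347, hold=51.7599 ⇒ V=52.4347 exercise | (k=4,j=1): S=108.0479, K−S=31.6521, hold=30.9773 ⇒ V=31.6521 exercise | (k=4,j=2): S=133.7800, K−S=5.9200, hold=9.7667 ⇒ V=9.7667 continue | (k=4,j=3): S=165.6403, K−S=0.0000, hold=0.0000 ⇒ V=0.0000 continue | (k=4,j=4): S=205.0882, K−S=0.0000, hold=0.0000 ⇒ V=0.0000 continue  boundary S*=108.0479
step 3: (k=3,j=0): S=97.1022, K−S=42.5978, hold=41.9230 ⇒ V=42.5978 exercise | (k=3,j=1): S=120.2275, K−S=19.4725, hold=20.6964 ⇒ V=20.6964 continue | (k=3,j=2): S=148.8602, K−S=0.0000, hold=4.8986 ⇒ V=4.8986 continue | (k=3,j=3): S=184.3119, K−S=0.0000, hold=0.0000 ⇒ V=0.0000 continue  boundary S*=97.1022
step 2: (k=2,j=0): S=108.0479, K−S=31.6521, hold=31.5814 ⇒ V=31.6521 exercise | (k=2,j=1): S=133.7800, K−S=5.9200, hold=12.7986 ⇒ V=12.7986 continue | (k=2,j=2): S=165.6403, K−S=0.0000, hold=2.4570 ⇒ V=2.4570 continue  boundary S*=108.0479
step 1: (k=1,j=0): S=120.2275, K−S=19.4725, hold=22.1930 ⇒ V=22.1930 continue | (k=1,j=1): S=148.8602, K−S=0.0000, hold=7.6321 ⇒ V=7.6321 continue  boundary S*=-
step 0: (k=0,j=0): S=133.7800, K−S=5.9200, hold=14.8984 ⇒ V=14.8984 continue  boundary S*=-

price = 14.8984
boundary = - - 108.0479 97.1022 108.0479
tree:
14.8984
22.1930 7.6321
31.6521 12.7986 2.4570
42.5978 20.6964 4.8986 0.0000
52.4347 31.6521 9.7667 0.0000 0.0000
61.2750 42.5978 19.4725 0.0000 0.0000 0.0000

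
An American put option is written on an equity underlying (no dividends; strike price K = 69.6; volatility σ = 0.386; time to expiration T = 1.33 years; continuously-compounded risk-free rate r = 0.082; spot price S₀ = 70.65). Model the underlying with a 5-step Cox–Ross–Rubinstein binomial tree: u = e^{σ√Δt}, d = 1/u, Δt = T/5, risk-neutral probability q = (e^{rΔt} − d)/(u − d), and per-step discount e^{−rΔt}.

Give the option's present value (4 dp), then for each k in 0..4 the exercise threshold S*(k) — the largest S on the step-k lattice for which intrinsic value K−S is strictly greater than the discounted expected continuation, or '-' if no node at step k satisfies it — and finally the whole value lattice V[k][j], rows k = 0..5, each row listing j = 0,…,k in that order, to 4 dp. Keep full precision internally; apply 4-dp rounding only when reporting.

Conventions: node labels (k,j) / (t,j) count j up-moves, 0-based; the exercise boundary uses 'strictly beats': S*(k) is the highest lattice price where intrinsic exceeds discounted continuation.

params: Δt=0.26600 u=1.22028 d=0.81948 q=0.50541 e^(-rΔt)=0.97842
t_5 payoffs: 43.4895 30.7193 11.7034 0.0000 0.0000 0.0000
t_4: node(4,0) S=31.8621 payoff=37.7379 vs cont=36.2362 → 37.7379 [stop]  node(4,1) S=47.4453 payoff=22.1547 vs cont=20.6530 → 22.1547 [stop]  node(4,2) S=70.6500 payoff=0.0000 vs cont=5.6635 → 5.6635 [wait]  node(4,3) S=105.2037 payoff=0.0000 vs cont=0.0000 → 0.0000 [wait]  node(4,4) S=156.6570 payoff=0.0000 vs cont=0.0000 → 0.0000 [wait]  ⇒ S*(4)=47.4453
t_3: node(3,0) S=38.8807 payoff=30.7193 vs cont=29.2176 → 30.7193 [stop]  node(3,1) S=57.8966 payoff=11.7034 vs cont=13.5216 → 13.5216 [wait]  node(3,2) S=86.2128 payoff=0.0000 vs cont=2.7406 → 2.7406 [wait]  node(3,3) S=128.3780 payoff=0.0000 vs cont=0.0000 → 0.0000 [wait]  ⇒ S*(3)=38.8807
t_2: node(2,0) S=47.4453 payoff=22.1547 vs cont=21.5521 → 22.1547 [stop]  node(2,1) S=70.6500 payoff=0.0000 vs cont=7.8986 → 7.8986 [wait]  node(2,2) S=105.2037 payoff=0.0000 vs cont=1.3262 → 1.3262 [wait]  ⇒ S*(2)=47.4453
t_1: node(1,0) S=57.8966 payoff=11.7034 vs cont=14.6269 → 14.6269 [wait]  node(1,1) S=86.2128 payoff=0.0000 vs cont=4.4781 → 4.4781 [wait]  ⇒ S*(1)=-
t_0: node(0,0) S=70.6500 payoff=0.0000 vs cont=9.2927 → 9.2927 [wait]  ⇒ S*(0)=-

price = 9.2927
boundary = - - 47.4453 38.8807 47.4453
tree:
9.2927
14.6269 4.4781
22.1547 7.8986 1.3262
30.7193 13.5216 2.7406 0.0000
37.7379 22.1547 5.6635 0.0000 0.0000
43.4895 30.7193 11.7034 0.0000 0.0000 0.0000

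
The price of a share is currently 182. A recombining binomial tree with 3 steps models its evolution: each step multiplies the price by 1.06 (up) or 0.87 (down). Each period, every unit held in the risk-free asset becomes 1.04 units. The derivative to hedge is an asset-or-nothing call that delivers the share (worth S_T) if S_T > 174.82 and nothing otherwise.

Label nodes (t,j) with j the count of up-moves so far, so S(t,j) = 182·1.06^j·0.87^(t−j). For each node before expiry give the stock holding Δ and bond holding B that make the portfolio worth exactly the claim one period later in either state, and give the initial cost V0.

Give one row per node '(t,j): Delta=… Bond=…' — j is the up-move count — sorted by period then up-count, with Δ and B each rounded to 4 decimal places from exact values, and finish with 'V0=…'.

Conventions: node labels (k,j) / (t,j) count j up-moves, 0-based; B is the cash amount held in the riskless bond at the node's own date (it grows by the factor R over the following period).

(0,0): Delta=1.7276 Bond=-136.4174
(1,0): Delta=5.0877 Bond=-673.9019
(1,1): Delta=1.4032 Bond=-79.2826
(2,0): Delta=0.0000 Bond=0.0000
(2,1): Delta=5.5789 Bond=-783.3118
(2,2): Delta=1.0000 Bond=0.0000
V0=178.0149

Under the risk-neutral measure, an up-move has probability p* = (R−d)/(u−d) = 0.8947 and values discount at R = 1.04.
Expiry values: V(3,0)=0.0000, V(3,1)=0.0000, V(3,2)=177.9108, V(3,3)=216.7649
  t=2,j=0: stock 137.7558 → up 146.0211 (V=0.0000), down 119.8475 (V=0.0000). Price 0.0000; hedge Δ=0.0000, bond B=0.0000.
  t=2,j=1: stock 167.8404 → up 177.9108 (V=177.9108), down 146.0211 (V=0.0000). Price 153.0609; hedge Δ=5.5789, bond B=-783.3118.
  t=2,j=2: stock 204.4952 → up 216.7649 (V=216.7649), down 177.9108 (V=177.9108). Price 204.4952; hedge Δ=1.0000, bond B=0.0000.
  t=1,j=0: stock 158.3400 → up 167.8404 (V=153.0609), down 137.7558 (V=0.0000). Price 131.6820; hedge Δ=5.0877, bond B=-673.9019.
  t=1,j=1: stock 192.9200 → up 204.4952 (V=204.4952), down 167.8404 (V=153.0609). Price 191.4241; hedge Δ=1.4032, bond B=-79.2826.
  t=0,j=0: stock 182.0000 → up 192.9200 (V=191.4241), down 158.3400 (V=131.6820). Price 178.0149; hedge Δ=1.7276, bond B=-136.4174.
Verification: the root portfolio costs Δ(0,0)·S0 + B(0,0) = 178.0149, matching V0.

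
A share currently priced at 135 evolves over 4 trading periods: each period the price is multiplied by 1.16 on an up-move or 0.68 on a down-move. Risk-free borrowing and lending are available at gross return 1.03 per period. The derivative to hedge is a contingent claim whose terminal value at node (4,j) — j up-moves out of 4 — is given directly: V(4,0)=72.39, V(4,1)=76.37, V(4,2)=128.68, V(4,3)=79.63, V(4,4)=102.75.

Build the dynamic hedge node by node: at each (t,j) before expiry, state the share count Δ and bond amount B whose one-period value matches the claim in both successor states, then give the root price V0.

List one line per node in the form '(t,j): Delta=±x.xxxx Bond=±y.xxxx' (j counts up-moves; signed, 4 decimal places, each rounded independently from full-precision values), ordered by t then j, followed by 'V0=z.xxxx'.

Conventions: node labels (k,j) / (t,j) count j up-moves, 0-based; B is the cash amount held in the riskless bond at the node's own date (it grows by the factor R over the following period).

Risk-neutral probability p* = (R−d)/(u−d) = (1.03−0.68)/(1.16−0.68) = 0.7292.
Expiry values: V(4,0)=72.3900, V(4,1)=76.3700, V(4,2)=128.6800, V(4,3)=79.6300, V(4,4)=102.7500
Node (3,0) S=42.4483: V=(p*·76.3700+(1−p*)·72.3900)/1.03=73.0991; Δ=(76.3700−72.3900)/(49.2401−28.8649)=0.1953; B=V−Δ·S=64.8074
Node (3,1) S=72.4118: V=(p*·128.6800+(1−p*)·76.3700)/1.03=111.1774; Δ=(128.6800−76.3700)/(83.9977−49.2401)=1.5050; B=V−Δ·S=2.1982
Node (3,2) S=123.5261: V=(p*·79.6300+(1−p*)·128.6800)/1.03=90.2081; Δ=(79.6300−128.6800)/(143.2903−83.9977)=-0.8273; B=V−Δ·S=192.3956
Node (3,3) S=210.7210: V=(p*·102.7500+(1−p*)·79.6300)/1.03=93.6780; Δ=(102.7500−79.6300)/(244.4363−143.2903)=0.2286; B=V−Δ·S=45.5113
Node (2,0) S=62.4240: V=(p*·111.1774+(1−p*)·73.0991)/1.03=97.9267; Δ=(111.1774−73.0991)/(72.4118−42.4483)=1.2708; B=V−Δ·S=18.5970
Node (2,1) S=106.4880: V=(p*·90.2081+(1−p*)·111.1774)/1.03=93.0945; Δ=(90.2081−111.1774)/(123.5261−72.4118)=-0.4102; B=V−Δ·S=136.7804
Node (2,2) S=181.6560: V=(p*·93.6780+(1−p*)·90.2081)/1.03=90.0371; Δ=(93.6780−90.2081)/(210.7210−123.5261)=0.0398; B=V−Δ·S=82.8082
Node (1,0) S=91.8000: V=(p*·93.0945+(1−p*)·97.9267)/1.03=91.6536; Δ=(93.0945−97.9267)/(106.4880−62.4240)=-0.1097; B=V−Δ·S=101.7208
Node (1,1) S=156.6000: V=(p*·90.0371+(1−p*)·93.0945)/1.03=88.2186; Δ=(90.0371−93.0945)/(181.6560−106.4880)=-0.0407; B=V−Δ·S=94.5881
Node (0,0) S=135.0000: V=(p*·88.2186+(1−p*)·91.6536)/1.03=86.5523; Δ=(88.2186−91.6536)/(156.6000−91.8000)=-0.0530; B=V−Δ·S=93.7086
As a check, the time-0 holding Δ(0,0)·S0 + B(0,0) comes to 86.5523 — exactly V0.

(0,0): Delta=-0.0530 Bond=93.7086
(1,0): Delta=-0.1097 Bond=101.7208
(1,1): Delta=-0.0407 Bond=94.5881
(2,0): Delta=1.2708 Bond=18.5970
(2,1): Delta=-0.4102 Bond=136.7804
(2,2): Delta=0.0398 Bond=82.8082
(3,0): Delta=0.1953 Bond=64.8074
(3,1): Delta=1.5050 Bond=2.1982
(3,2): Delta=-0.8273 Bond=192.3956
(3,3): Delta=0.2286 Bond=45.5113
V0=86.5523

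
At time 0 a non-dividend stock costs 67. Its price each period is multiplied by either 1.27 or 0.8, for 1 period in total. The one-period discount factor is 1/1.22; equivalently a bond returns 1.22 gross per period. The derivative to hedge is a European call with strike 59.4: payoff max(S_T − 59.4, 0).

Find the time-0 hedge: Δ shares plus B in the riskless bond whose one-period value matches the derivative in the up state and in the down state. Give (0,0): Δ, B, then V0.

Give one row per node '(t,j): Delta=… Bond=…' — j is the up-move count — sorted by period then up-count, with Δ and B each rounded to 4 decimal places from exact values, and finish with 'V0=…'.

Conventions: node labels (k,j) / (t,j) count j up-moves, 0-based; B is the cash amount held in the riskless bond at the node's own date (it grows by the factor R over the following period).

(0,0): Delta=0.8158 Bond=-35.8423
V0=18.8172

Since d<R<u, set p* = (R−d)/(u−d) = 0.8936; price each node as the discounted p*-expectation of its children.
Payoffs at expiry: V(1,0)=0.0000, V(1,1)=25.6900
(0,0): S=67.0000. Δ = (V_up−V_dn)/(S_up−S_dn) = (25.6900−0.0000)/(85.0900−53.6000) = 0.8158. V = [p*·25.6900 + (1−p*)·0.0000]/1.22 = 18.8172. B = V − Δ·S = -35.8423.
Check: Δ(0,0)·S0 + B(0,0) = 18.8172 = V0.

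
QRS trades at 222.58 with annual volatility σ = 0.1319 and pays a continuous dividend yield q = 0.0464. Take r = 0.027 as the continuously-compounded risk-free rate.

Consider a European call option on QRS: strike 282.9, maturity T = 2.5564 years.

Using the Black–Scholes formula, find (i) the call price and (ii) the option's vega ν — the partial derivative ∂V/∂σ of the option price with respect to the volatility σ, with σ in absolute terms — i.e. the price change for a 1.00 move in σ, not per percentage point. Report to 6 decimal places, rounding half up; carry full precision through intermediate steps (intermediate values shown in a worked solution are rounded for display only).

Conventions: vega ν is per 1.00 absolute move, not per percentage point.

price = 1.870060
ν = 56.520531

σ√T = 0.1319·√2.5564 = 0.210892
d₁ = (ln(S/K) + (r−q+σ²/2)T) / (σ√T) = (ln(222.58/282.9) + (0.027−0.0464+0.1319²/2)·2.5564) / 0.210892 = (-0.239807 − 0.027357) / 0.210892 = -1.266828
d₂ = d₁ − σ√T = -1.266828 − 0.210892 = -1.477720
e^{−rT} = 0.933305
e^{−qT} = 0.888148
N(d₁) = 0.102608,  N(d₂) = 0.069741
Call price V = S·e^{−qT}·N(d₁) − K·e^{−rT}·N(d₂) = 20.284020 − 18.413960 = 1.870060
φ(d₁) = (1/√(2π))·e^{−d₁²/2} = 0.178822
ν = S·e^{−qT}·φ(d₁)·√T = 56.520531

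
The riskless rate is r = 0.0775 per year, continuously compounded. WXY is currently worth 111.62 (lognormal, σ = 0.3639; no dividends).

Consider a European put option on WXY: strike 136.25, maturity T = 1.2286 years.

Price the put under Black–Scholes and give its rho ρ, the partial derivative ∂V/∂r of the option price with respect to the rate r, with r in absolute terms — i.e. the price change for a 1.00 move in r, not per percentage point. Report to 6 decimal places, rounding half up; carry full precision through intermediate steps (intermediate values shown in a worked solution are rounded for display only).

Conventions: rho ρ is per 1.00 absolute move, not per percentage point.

σ√T = 0.3639·√1.2286 = 0.403355
d₁ = (ln(S/K) + (r+σ²/2)T) / (σ√T) = (ln(111.62/136.25) + (0.0775+0.3639²/2)·1.2286) / 0.403355 = (-0.199391 + 0.176564) / 0.403355 = -0.056593
d₂ = d₁ − σ√T = -0.056593 − 0.403355 = -0.459948
e^{−rT} = 0.909176
N(−d₁) = 0.522565,  N(−d₂) = 0.677223
Put price V = K·e^{−rT}·N(−d₂) − S·N(−d₁) = 83.891190 − 58.328743 = 25.562446
ρ = −K·T·e^{−rT}·N(−d₂) = -103.068716

price = 25.562446
ρ = -103.068716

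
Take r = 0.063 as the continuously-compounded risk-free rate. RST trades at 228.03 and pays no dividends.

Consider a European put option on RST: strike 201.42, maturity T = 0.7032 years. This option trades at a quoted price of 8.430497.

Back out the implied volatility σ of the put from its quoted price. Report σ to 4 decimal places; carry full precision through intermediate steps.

sigma = 0.3095

At σ = 0.3095 the Black–Scholes value reproduces the quote:
σ√T = 0.3095·√0.7032 = 0.259537
d₁ = (ln(S/K) + (r+σ²/2)T) / (σ√T) = (ln(228.03/201.42) + (0.063+0.3095²/2)·0.7032) / 0.259537 = (0.124085 + 0.077981) / 0.259537 = 0.778563
d₂ = d₁ − σ√T = 0.778563 − 0.259537 = 0.519026
e^{−rT} = 0.956665
N(−d₁) = 0.218118,  N(−d₂) = 0.301871
V = K·e^{−rT}·N(−d₂) − S·N(−d₁) = 58.168056 − 49.737559 = 8.430497 (equal to the quote); since ∂V/∂σ > 0 for all σ, the implied volatility is unique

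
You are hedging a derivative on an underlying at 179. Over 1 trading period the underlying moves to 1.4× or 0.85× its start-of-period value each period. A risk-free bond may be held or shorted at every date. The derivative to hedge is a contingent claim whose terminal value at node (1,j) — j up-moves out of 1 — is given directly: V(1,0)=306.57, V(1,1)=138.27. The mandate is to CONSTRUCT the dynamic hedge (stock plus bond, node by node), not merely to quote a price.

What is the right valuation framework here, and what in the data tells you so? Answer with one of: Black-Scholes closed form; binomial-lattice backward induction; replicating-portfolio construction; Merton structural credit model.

framework: replicating-portfolio construction

Key observation: the task asks for the hedge itself — share and bond holdings at every node of the 1-period tree on spot 179 with factors 1.4/0.85 — which is exactly what the replicating-portfolio construction produces.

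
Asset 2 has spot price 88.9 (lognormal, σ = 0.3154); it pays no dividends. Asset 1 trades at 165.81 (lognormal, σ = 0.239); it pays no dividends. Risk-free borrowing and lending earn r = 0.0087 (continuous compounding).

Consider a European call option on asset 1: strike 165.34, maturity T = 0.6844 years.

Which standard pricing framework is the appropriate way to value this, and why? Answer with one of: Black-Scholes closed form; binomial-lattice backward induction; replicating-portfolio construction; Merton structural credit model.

Key observation: the instrument is a plain European call (strike 165.34) on a lognormal asset; the exact continuous-time formula applies directly.

framework: Black-Scholes closed form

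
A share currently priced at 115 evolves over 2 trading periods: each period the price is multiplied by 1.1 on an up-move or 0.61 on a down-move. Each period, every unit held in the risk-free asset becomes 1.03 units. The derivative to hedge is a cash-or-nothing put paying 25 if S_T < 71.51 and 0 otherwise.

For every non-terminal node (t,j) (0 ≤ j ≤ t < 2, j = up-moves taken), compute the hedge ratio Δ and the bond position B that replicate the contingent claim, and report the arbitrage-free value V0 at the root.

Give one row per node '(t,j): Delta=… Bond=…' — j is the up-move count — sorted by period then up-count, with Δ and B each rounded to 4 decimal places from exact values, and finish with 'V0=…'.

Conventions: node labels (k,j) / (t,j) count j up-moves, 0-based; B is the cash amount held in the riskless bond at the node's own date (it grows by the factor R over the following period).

(0,0): Delta=-0.0615 Bond=7.5573
(1,0): Delta=-0.7273 Bond=54.4878
(1,1): Delta=0.0000 Bond=0.0000
V0=0.4809

Arbitrage-free pricing uses the up-move probability p* = (R−d)/(u−d) = 0.8571, discounting each step at R = 1.03.
Payoffs at expiry: V(2,0)=25.0000, V(2,1)=0.0000, V(2,2)=0.0000
(1,0): S=70.1500. Δ = (V_up−V_dn)/(S_up−S_dn) = (0.0000−25.0000)/(77.1650−42.7915) = -0.7273. V = [p*·0.0000 + (1−p*)·25.0000]/1.03 = 3.4674. B = V − Δ·S = 54.4878.
(1,1): S=126.5000. Δ = (V_up−V_dn)/(S_up−S_dn) = (0.0000−0.0000)/(139.1500−77.1650) = 0.0000. V = [p*·0.0000 + (1−p*)·0.0000]/1.03 = 0.0000. B = V − Δ·S = 0.0000.
(0,0): S=115.0000. Δ = (V_up−V_dn)/(S_up−S_dn) = (0.0000−3.4674)/(126.5000−70.1500) = -0.0615. V = [p*·0.0000 + (1−p*)·3.4674]/1.03 = 0.4809. B = V − Δ·S = 7.5573.
As a check, the time-0 holding Δ(0,0)·S0 + B(0,0) comes to 0.4809 — exactly V0.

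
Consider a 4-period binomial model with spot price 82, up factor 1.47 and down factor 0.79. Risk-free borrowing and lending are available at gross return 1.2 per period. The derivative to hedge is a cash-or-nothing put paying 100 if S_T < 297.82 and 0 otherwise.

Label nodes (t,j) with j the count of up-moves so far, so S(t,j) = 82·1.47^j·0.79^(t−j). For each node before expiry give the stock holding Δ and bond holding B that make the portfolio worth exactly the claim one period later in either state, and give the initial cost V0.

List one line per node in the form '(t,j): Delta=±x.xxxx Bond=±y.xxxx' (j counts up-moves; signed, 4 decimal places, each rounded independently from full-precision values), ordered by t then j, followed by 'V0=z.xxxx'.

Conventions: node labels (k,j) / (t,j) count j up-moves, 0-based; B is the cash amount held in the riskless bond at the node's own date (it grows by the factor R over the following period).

Since d<R<u, set p* = (R−d)/(u−d) = 0.6029; price each node as the discounted p*-expectation of its children.
Terminal payoffs: V(4,0)=100.0000, V(4,1)=100.0000, V(4,2)=100.0000, V(4,3)=100.0000, V(4,4)=0.0000
Node (3,0) S=40.4292: V=(p*·100.0000+(1−p*)·100.0000)/1.2=83.3333; Δ=(100.0000−100.0000)/(59.4309−31.9391)=0.0000; B=V−Δ·S=83.3333
Node (3,1) S=75.2290: V=(p*·100.0000+(1−p*)·100.0000)/1.2=83.3333; Δ=(100.0000−100.0000)/(110.5867−59.4309)=0.0000; B=V−Δ·S=83.3333
Node (3,2) S=139.9831: V=(p*·100.0000+(1−p*)·100.0000)/1.2=83.3333; Δ=(100.0000−100.0000)/(205.7752−110.5867)=0.0000; B=V−Δ·S=83.3333
Node (3,3) S=260.4749: V=(p*·0.0000+(1−p*)·100.0000)/1.2=33.0882; Δ=(0.0000−100.0000)/(382.8981−205.7752)=-0.5646; B=V−Δ·S=180.1471
Node (2,0) S=51.1762: V=(p*·83.3333+(1−p*)·83.3333)/1.2=69.4444; Δ=(83.3333−83.3333)/(75.2290−40.4292)=0.0000; B=V−Δ·S=69.4444
Node (2,1) S=95.2266: V=(p*·83.3333+(1−p*)·83.3333)/1.2=69.4444; Δ=(83.3333−83.3333)/(139.9831−75.2290)=0.0000; B=V−Δ·S=69.4444
Node (2,2) S=177.1938: V=(p*·33.0882+(1−p*)·83.3333)/1.2=44.1987; Δ=(33.0882−83.3333)/(260.4749−139.9831)=-0.4170; B=V−Δ·S=118.0886
Node (1,0) S=64.7800: V=(p*·69.4444+(1−p*)·69.4444)/1.2=57.8704; Δ=(69.4444−69.4444)/(95.2266−51.1762)=0.0000; B=V−Δ·S=57.8704
Node (1,1) S=120.5400: V=(p*·44.1987+(1−p*)·69.4444)/1.2=45.1856; Δ=(44.1987−69.4444)/(177.1938−95.2266)=-0.3080; B=V−Δ·S=82.3117
Node (0,0) S=82.0000: V=(p*·45.1856+(1−p*)·57.8704)/1.2=41.8519; Δ=(45.1856−57.8704)/(120.5400−64.7800)=-0.2275; B=V−Δ·S=60.5059
Verification: the root portfolio costs Δ(0,0)·S0 + B(0,0) = 41.8519, matching V0.

(0,0): Delta=-0.2275 Bond=60.5059
(1,0): Delta=0.0000 Bond=57.8704
(1,1): Delta=-0.3080 Bond=82.3117
(2,0): Delta=0.0000 Bond=69.4444
(2,1): Delta=0.0000 Bond=69.4444
(2,2): Delta=-0.4170 Bond=118.0886
(3,0): Delta=0.0000 Bond=83.3333
(3,1): Delta=0.0000 Bond=83.3333
(3,2): Delta=0.0000 Bond=83.3333
(3,3): Delta=-0.5646 Bond=180.1471
V0=41.8519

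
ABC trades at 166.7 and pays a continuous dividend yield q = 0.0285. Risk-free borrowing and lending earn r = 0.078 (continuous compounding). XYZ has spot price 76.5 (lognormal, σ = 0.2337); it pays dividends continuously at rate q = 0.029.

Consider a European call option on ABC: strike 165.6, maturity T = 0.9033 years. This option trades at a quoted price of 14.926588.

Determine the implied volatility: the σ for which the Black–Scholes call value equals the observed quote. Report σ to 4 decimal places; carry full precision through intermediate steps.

At σ = 0.1727 the Black–Scholes value reproduces the quote:
σ√T = 0.1727·√0.9033 = 0.164138
d₁ = (ln(S/K) + (r−q+σ²/2)T) / (σ√T) = (ln(166.7/165.6) + (0.078−0.0285+0.1727²/2)·0.9033) / 0.164138 = (0.006621 + 0.058184) / 0.164138 = 0.394818
d₂ = d₁ − σ√T = 0.394818 − 0.164138 = 0.230680
e^{−rT} = 0.931967
e^{−qT} = 0.974585
N(d₁) = 0.653511,  N(d₂) = 0.591218
V = S·e^{−qT}·N(d₁) − K·e^{−rT}·N(d₂) = 106.171566 − 91.244978 = 14.926588 (matching the quote); vega is positive throughout, so no other σ reproduces this price

sigma = 0.1727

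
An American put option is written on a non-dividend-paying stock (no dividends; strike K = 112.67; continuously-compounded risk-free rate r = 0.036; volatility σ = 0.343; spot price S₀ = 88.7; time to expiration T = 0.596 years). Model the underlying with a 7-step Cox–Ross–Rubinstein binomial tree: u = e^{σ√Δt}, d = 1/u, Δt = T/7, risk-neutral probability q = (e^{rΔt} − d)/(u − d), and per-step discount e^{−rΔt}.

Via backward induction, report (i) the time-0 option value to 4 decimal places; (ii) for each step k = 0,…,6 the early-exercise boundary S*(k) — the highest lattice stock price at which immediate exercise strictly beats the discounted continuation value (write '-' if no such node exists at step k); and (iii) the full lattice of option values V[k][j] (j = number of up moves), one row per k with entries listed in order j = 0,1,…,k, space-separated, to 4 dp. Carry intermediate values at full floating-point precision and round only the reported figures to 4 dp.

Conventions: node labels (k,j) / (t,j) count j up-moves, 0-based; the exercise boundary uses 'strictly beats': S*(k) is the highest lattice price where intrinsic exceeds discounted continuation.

price = 25.4613
boundary = - - 72.6091 80.2523 72.6091 80.2523 88.7000
tree:
25.4613
32.5007 18.3030
40.0609 24.8451 11.6170
46.9761 32.4177 17.1288 5.9601
53.2328 40.0609 24.2026 9.8826 1.9198
58.8935 46.9761 32.4177 15.8144 3.7782 0.0000
64.0152 53.2328 40.0609 23.9700 7.4355 0.0000 0.0000
68.6490 58.8935 46.9761 32.4177 14.6330 0.0000 0.0000 0.0000

Δt=0.08514  u=1.10526  d=0.90476  q=0.49031  discount=0.99694
step 7 (expiry): payoffs max(K−S,0) = 68.6490 58.8935 46.9761 32.4177 14.6330 0.0000 0.0000 0.0000
step 6: (k=6,j=0): S=48.6548, K−S=64.0152, hold=63.6704 ⇒ V=64.0152 exercise | (k=6,j=1): S=59.4372, K−S=53.2328, hold=52.8880 ⇒ V=53.2328 exercise | (k=6,j=2): S=72.6091, K−S=40.0609, hold=39.7161 ⇒ V=40.0609 exercise | (k=6,j=3): S=88.7000, K−S=23.9700, hold=23.6252 ⇒ V=23.9700 exercise | (k=6,j=4): S=108.3568, K−S=4.3132, hold=7.4355 ⇒ V=7.4355 continue | (k=6,j=5): S=132.3698, K−S=0.0000, hold=0.0000 ⇒ V=0.0000 continue | (k=6,j=6): S=161.7042, K−S=0.0000, hold=0.0000 ⇒ V=0.0000 continue  boundary S*=88.7000
step 5: (k=5,j=0): S=53.7765, K−S=58.8935, hold=58.5487 ⇒ V=58.8935 exercise | (k=5,j=1): S=65.6939, K−S=46.9761, hold=46.6313 ⇒ V=46.9761 exercise | (k=5,j=2): S=80.2523, K−S=32.4177, hold=32.0729 ⇒ V=32.4177 exercise | (k=5,j=3): S=98.0370, K−S=14.6330, hold=15.8144 ⇒ V=15.8144 continue | (k=5,j=4): S=119.7629, K−S=0.0000, hold=3.7782 ⇒ V=3.7782 continue | (k=5,j=5): S=146.3036, K−S=0.0000, hold=0.0000 ⇒ V=0.0000 continue  boundary S*=80.2523
step 4: (k=4,j=0): S=59.4372, K−S=53.2328, hold=52.8880 ⇒ V=53.2328 exercise | (k=4,j=1): S=72.6091, K−S=40.0609, hold=39.7161 ⇒ V=40.0609 exercise | (k=4,j=2): S=88.7000, K−S=23.9700, hold=24.2026 ⇒ V=24.2026 continue | (k=4,j=3): S=108.3568, K−S=4.3132, hold=9.8826 ⇒ V=9.8826 continue | (k=4,j=4): S=132.3698, K−S=0.0000, hold=1.9198 ⇒ V=1.9198 continue  boundary S*=72.6091
step 3: (k=3,j=0): S=65.6939, K−S=46.9761, hold=46.6313 ⇒ V=46.9761 exercise | (k=3,j=1): S=80.2523, K−S=32.4177, hold=32.1866 ⇒ V=32.4177 exercise | (k=3,j=2): S=98.0370, K−S=14.6330, hold=17.1288 ⇒ V=17.1288 continue | (k=3,j=3): S=119.7629, K−S=0.0000, hold=5.9601 ⇒ V=5.9601 continue  boundary S*=80.2523
step 2: (k=2,j=0): S=72.6091, K−S=40.0609, hold=39.7161 ⇒ V=40.0609 exercise | (k=2,j=1): S=88.7000, K−S=23.9700, hold=24.8451 ⇒ V=24.8451 continue | (k=2,j=2): S=108.3568, K−S=4.3132, hold=11.6170 ⇒ V=11.6170 continue  boundary S*=72.6091
step 1: (k=1,j=0): S=80.2523, K−S=32.4177, hold=32.5007 ⇒ V=32.5007 continue | (k=1,j=1): S=98.0370, K−S=14.6330, hold=18.3030 ⇒ V=18.3030 continue  boundary S*=-
step 0: (k=0,j=0): S=88.7000, K−S=23.9700, hold=25.4613 ⇒ V=25.4613 continue  boundary S*=-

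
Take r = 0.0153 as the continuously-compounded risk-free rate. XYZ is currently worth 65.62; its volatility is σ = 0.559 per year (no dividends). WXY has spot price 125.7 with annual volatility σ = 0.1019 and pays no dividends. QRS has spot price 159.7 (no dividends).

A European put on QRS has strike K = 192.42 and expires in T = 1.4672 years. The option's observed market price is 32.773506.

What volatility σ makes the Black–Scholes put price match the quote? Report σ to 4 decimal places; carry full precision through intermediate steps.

At σ = 0.1703 the Black–Scholes value reproduces the quote:
σ√T = 0.1703·√1.4672 = 0.206281
d₁ = (ln(S/K) + (r+σ²/2)T) / (σ√T) = (ln(159.7/192.42) + (0.0153+0.1703²/2)·1.4672) / 0.206281 = (-0.186383 + 0.043724) / 0.206281 = -0.691578
d₂ = d₁ − σ√T = -0.691578 − 0.206281 = -0.897859
e^{−rT} = 0.977802
N(−d₁) = 0.755399,  N(−d₂) = 0.815370
V = K·e^{−rT}·N(−d₂) − S·N(−d₁) = 153.410673 − 120.637167 = 32.773506 (the observed quote) — the price is monotone increasing in volatility, hence this σ is the only solution

sigma = 0.1703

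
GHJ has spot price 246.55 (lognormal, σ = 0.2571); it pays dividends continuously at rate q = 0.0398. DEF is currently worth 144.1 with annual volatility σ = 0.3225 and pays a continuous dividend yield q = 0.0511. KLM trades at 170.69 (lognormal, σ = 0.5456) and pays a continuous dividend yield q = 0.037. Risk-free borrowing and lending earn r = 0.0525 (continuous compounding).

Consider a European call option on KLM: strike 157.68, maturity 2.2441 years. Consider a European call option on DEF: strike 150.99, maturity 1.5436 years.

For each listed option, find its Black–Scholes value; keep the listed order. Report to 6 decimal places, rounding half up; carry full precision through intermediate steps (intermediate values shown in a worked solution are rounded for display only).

[KLM call K=157.68]
σ√T = 0.5456·√2.2441 = 0.817326
d₁ = (ln(S/K) + (r−q+σ²/2)T) / (σ√T) = (ln(170.69/157.68) + (0.0525−0.037+0.5456²/2)·2.2441) / 0.817326 = (0.079281 + 0.368795) / 0.817326 = 0.548222
d₂ = d₁ − σ√T = 0.548222 − 0.817326 = -0.269105
e^{−rT} = 0.888860
e^{−qT} = 0.920322
N(d₁) = 0.708230,  N(d₂) = 0.393925
price = S·e^{−qT}·N(d₁) − K·e^{−rT}·N(d₂) = 111.255707 − 55.210697 = 56.045010
[DEF call K=150.99]
σ√T = 0.3225·√1.5436 = 0.400679
d₁ = (ln(S/K) + (r−q+σ²/2)T) / (σ√T) = (ln(144.1/150.99) + (0.0525−0.0511+0.3225²/2)·1.5436) / 0.400679 = (-0.046706 + 0.082433) / 0.400679 = 0.089166
d₂ = d₁ − σ√T = 0.089166 − 0.400679 = -0.311514
e^{−rT} = 0.922158
e^{−qT} = 0.924153
N(d₁) = 0.535525,  N(d₂) = 0.377705
price = S·e^{−qT}·N(d₁) − K·e^{−rT}·N(d₂) = 71.316078 − 52.590375 = 18.725703

price(KLM call K=157.68) = 56.045010
price(DEF call K=150.99) = 18.725703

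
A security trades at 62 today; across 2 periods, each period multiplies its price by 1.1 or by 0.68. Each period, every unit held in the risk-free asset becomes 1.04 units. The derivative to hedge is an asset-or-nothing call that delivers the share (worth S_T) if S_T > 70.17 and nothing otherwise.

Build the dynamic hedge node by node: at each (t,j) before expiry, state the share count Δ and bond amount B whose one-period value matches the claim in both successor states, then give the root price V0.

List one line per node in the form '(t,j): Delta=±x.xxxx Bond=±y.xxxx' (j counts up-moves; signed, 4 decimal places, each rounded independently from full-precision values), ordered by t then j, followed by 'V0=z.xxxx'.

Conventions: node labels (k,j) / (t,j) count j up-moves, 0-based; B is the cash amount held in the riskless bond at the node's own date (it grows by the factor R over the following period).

Under the risk-neutral measure, an up-move has probability p* = (R−d)/(u−d) = 0.8571 and values discount at R = 1.04.
At maturity the claim pays: V(2,0)=0.0000, V(2,1)=0.0000, V(2,2)=75.0200
(1,0): S=42.1600. Δ = (V_up−V_dn)/(S_up−S_dn) = (0.0000−0.0000)/(46.3760−28.6688) = 0.0000. V = [p*·0.0000 + (1−p*)·0.0000]/1.04 = 0.0000. B = V − Δ·S = 0.0000.
(1,1): S=68.2000. Δ = (V_up−V_dn)/(S_up−S_dn) = (75.0200−0.0000)/(75.0200−46.3760) = 2.6190. V = [p*·75.0200 + (1−p*)·0.0000]/1.04 = 61.8297. B = V − Δ·S = -116.7894.
(0,0): S=62.0000. Δ = (V_up−V_dn)/(S_up−S_dn) = (61.8297−0.0000)/(68.2000−42.1600) = 2.3744. V = [p*·61.8297 + (1−p*)·0.0000]/1.04 = 50.9585. B = V − Δ·S = -96.2550.
Sanity check at the root: Δ(0,0)·S0 + B(0,0) reproduces V0 = 50.9585.

(0,0): Delta=2.3744 Bond=-96.2550
(1,0): Delta=0.0000 Bond=0.0000
(1,1): Delta=2.6190 Bond=-116.7894
V0=50.9585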